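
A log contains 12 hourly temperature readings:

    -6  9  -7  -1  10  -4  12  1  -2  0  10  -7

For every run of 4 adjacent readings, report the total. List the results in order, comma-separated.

-5, 11, -2, 17, 19, 7, 11, 9, 1

-6 9 -7 -1 → sum -5
9 -7 -1 10 → sum 11
-7 -1 10 -4 → sum -2
-1 10 -4 12 → sum 17
10 -4 12 1 → sum 19
-4 12 1 -2 → sum 7
12 1 -2 0 → sum 11
1 -2 0 10 → sum 9
-2 0 10 -7 → sum 1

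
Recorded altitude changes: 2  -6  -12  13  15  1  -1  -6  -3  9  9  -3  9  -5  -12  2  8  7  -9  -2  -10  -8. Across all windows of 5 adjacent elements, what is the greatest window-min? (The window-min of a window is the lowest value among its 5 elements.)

Each size-5 window and its min:
(2, -6, -12, 13, 15) → min -12
(-6, -12, 13, 15, 1) → min -12
(-12, 13, 15, 1, -1) → min -12
(13, 15, 1, -1, -6) → min -6
(15, 1, -1, -6, -3) → min -6
(1, -1, -6, -3, 9) → min -6
(-1, -6, -3, 9, 9) → min -6
(-6, -3, 9, 9, -3) → min -6
(-3, 9, 9, -3, 9) → min -3
(9, 9, -3, 9, -5) → min -5
(9, -3, 9, -5, -12) → min -12
(-3, 9, -5, -12, 2) → min -12
(9, -5, -12, 2, 8) → min -12
(-5, -12, 2, 8, 7) → min -12
(-12, 2, 8, 7, -9) → min -12
(2, 8, 7, -9, -2) → min -9
(8, 7, -9, -2, -10) → min -10
(7, -9, -2, -10, -8) → min -10
Greatest of these is -3.

-3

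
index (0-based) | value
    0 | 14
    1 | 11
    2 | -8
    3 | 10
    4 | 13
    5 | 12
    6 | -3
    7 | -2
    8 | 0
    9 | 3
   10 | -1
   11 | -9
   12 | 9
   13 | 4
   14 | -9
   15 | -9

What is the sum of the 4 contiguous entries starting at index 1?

26

Elements at indices 1..4: 11, -8, 10, 13
sum(11, -8, 10, 13) = 26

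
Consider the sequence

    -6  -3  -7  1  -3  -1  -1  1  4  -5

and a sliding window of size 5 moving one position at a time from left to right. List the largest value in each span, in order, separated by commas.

1, 1, 1, 1, 4, 4

(-6, -3, -7, 1, -3) → max 1
(-3, -7, 1, -3, -1) → max 1
(-7, 1, -3, -1, -1) → max 1
(1, -3, -1, -1, 1) → max 1
(-3, -1, -1, 1, 4) → max 4
(-1, -1, 1, 4, -5) → max 4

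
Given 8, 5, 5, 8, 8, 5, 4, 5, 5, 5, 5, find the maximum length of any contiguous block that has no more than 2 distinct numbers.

6

add 8: window [8] (1 distinct), len 1
add 5: window [8, 5] (2 distinct), len 2
add 5: window [8, 5, 5] (2 distinct), len 3
add 8: window [8, 5, 5, 8] (2 distinct), len 4
add 8: window [8, 5, 5, 8, 8] (2 distinct), len 5
add 5: window [8, 5, 5, 8, 8, 5] (2 distinct), len 6
add 4: window [5, 4] (2 distinct), len 2
add 5: window [5, 4, 5] (2 distinct), len 3
add 5: window [5, 4, 5, 5] (2 distinct), len 4
add 5: window [5, 4, 5, 5, 5] (2 distinct), len 5
add 5: window [5, 4, 5, 5, 5, 5] (2 distinct), len 6
Longest length with ≤2 distinct: 6.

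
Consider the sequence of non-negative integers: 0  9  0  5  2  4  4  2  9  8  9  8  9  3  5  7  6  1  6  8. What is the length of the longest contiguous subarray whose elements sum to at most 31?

8

Extend to the right; shrink from the left whenever the sum exceeds 31:
→ 0: sum 0, len 1
→ 9: sum 9, len 2
→ 0: sum 9, len 3
→ 5: sum 14, len 4
→ 2: sum 16, len 5
→ 4: sum 20, len 6
→ 4: sum 24, len 7
→ 2: sum 26, len 8
→ 9 (dropped 0, 9): sum 26, len 7
→ 8 (dropped 0, 5): sum 29, len 6
→ 9 (dropped 2, 4, 4): sum 28, len 4
→ 8 (dropped 2, 9): sum 25, len 3
→ 9 (dropped 8): sum 26, len 3
→ 3: sum 29, len 4
→ 5 (dropped 9): sum 25, len 4
→ 7 (dropped 8): sum 24, len 4
→ 6: sum 30, len 5
→ 1: sum 31, len 6
→ 6 (dropped 9): sum 28, len 6
→ 8 (dropped 3, 5): sum 28, len 5
Longest length seen: 8.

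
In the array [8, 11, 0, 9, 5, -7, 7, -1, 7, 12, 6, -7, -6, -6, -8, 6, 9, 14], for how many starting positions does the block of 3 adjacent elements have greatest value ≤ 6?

4

8 11 0 → max 11
11 0 9 → max 11
0 9 5 → max 9
9 5 -7 → max 9
5 -7 7 → max 7
-7 7 -1 → max 7
7 -1 7 → max 7
-1 7 12 → max 12
7 12 6 → max 12
12 6 -7 → max 12
6 -7 -6 → max 6  ≤ 6 ✓
-7 -6 -6 → max -6  ≤ 6 ✓
-6 -6 -8 → max -6  ≤ 6 ✓
-6 -8 6 → max 6  ≤ 6 ✓
-8 6 9 → max 9
6 9 14 → max 14
4 windows satisfy the condition.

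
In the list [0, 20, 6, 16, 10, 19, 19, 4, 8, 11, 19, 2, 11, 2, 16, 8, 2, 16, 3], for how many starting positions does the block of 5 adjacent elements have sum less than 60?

(0, 20, 6, 16, 10) → sum 52  < 60 ✓
(20, 6, 16, 10, 19) → sum 71
(6, 16, 10, 19, 19) → sum 70
(16, 10, 19, 19, 4) → sum 68
(10, 19, 19, 4, 8) → sum 60
(19, 19, 4, 8, 11) → sum 61
(19, 4, 8, 11, 19) → sum 61
(4, 8, 11, 19, 2) → sum 44  < 60 ✓
(8, 11, 19, 2, 11) → sum 51  < 60 ✓
(11, 19, 2, 11, 2) → sum 45  < 60 ✓
(19, 2, 11, 2, 16) → sum 50  < 60 ✓
(2, 11, 2, 16, 8) → sum 39  < 60 ✓
(11, 2, 16, 8, 2) → sum 39  < 60 ✓
(2, 16, 8, 2, 16) → sum 44  < 60 ✓
(16, 8, 2, 16, 3) → sum 45  < 60 ✓
9 windows satisfy the condition.

9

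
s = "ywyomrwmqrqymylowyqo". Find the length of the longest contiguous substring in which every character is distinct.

5

add y: [y] len 1
add w: [y, w] len 2
add y (repeat y, move left end past it): [w, y] len 2
add o: [w, y, o] len 3
add m: [w, y, o, m] len 4
add r: [w, y, o, m, r] len 5
add w (repeat w, move left end past it): [y, o, m, r, w] len 5
add m (repeat m, move left end past it): [r, w, m] len 3
add q: [r, w, m, q] len 4
add r (repeat r, move left end past it): [w, m, q, r] len 4
add q (repeat q, move left end past it): [r, q] len 2
add y: [r, q, y] len 3
add m: [r, q, y, m] len 4
add y (repeat y, move left end past it): [m, y] len 2
add l: [m, y, l] len 3
add o: [m, y, l, o] len 4
add w: [m, y, l, o, w] len 5
add y (repeat y, move left end past it): [l, o, w, y] len 4
add q: [l, o, w, y, q] len 5
add o (repeat o, move left end past it): [w, y, q, o] len 4
Longest all-distinct length: 5.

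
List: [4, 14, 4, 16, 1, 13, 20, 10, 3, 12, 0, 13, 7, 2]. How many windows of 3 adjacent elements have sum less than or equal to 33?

9

4 14 4 → sum 22  ≤ 33 ✓
14 4 16 → sum 34
4 16 1 → sum 21  ≤ 33 ✓
16 1 13 → sum 30  ≤ 33 ✓
1 13 20 → sum 34
13 20 10 → sum 43
20 10 3 → sum 33  ≤ 33 ✓
10 3 12 → sum 25  ≤ 33 ✓
3 12 0 → sum 15  ≤ 33 ✓
12 0 13 → sum 25  ≤ 33 ✓
0 13 7 → sum 20  ≤ 33 ✓
13 7 2 → sum 22  ≤ 33 ✓
9 windows satisfy the condition.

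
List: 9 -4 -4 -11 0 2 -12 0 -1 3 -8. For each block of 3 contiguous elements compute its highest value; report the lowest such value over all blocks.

[9, -4, -4] → max 9
[-4, -4, -11] → max -4
[-4, -11, 0] → max 0
[-11, 0, 2] → max 2
[0, 2, -12] → max 2
[2, -12, 0] → max 2
[-12, 0, -1] → max 0
[0, -1, 3] → max 3
[-1, 3, -8] → max 3
Lowest of these is -4.

-4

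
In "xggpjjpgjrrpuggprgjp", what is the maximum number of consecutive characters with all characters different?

[x] len 1
[x, g] len 2
[g] len 1
[g, p] len 2
[g, p, j] len 3
[j] len 1
[j, p] len 2
[j, p, g] len 3
[p, g, j] len 3
[p, g, j, r] len 4
[r] len 1
[r, p] len 2
[r, p, u] len 3
[r, p, u, g] len 4
[g] len 1
[g, p] len 2
[g, p, r] len 3
[p, r, g] len 3
[p, r, g, j] len 4
[r, g, j, p] len 4
Longest all-distinct length: 4.

4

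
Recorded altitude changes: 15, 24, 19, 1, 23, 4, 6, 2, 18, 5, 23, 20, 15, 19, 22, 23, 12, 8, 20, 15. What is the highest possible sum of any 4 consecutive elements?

79

15 24 19 1 → sum 59
24 19 1 23 → sum 67
19 1 23 4 → sum 47
1 23 4 6 → sum 34
23 4 6 2 → sum 35
4 6 2 18 → sum 30
6 2 18 5 → sum 31
2 18 5 23 → sum 48
18 5 23 20 → sum 66
5 23 20 15 → sum 63
23 20 15 19 → sum 77
20 15 19 22 → sum 76
15 19 22 23 → sum 79
19 22 23 12 → sum 76
22 23 12 8 → sum 65
23 12 8 20 → sum 63
12 8 20 15 → sum 55
Highest of these is 79.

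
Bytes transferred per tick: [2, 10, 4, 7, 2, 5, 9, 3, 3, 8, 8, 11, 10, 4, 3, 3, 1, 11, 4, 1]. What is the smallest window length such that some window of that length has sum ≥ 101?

17

add 2: running sum 2 < 101
add 10: running sum 12 < 101
add 4: running sum 16 < 101
add 7: running sum 23 < 101
add 2: running sum 25 < 101
add 5: running sum 30 < 101
add 9: running sum 39 < 101
add 3: running sum 42 < 101
add 3: running sum 45 < 101
add 8: running sum 53 < 101
add 8: running sum 61 < 101
add 11: running sum 72 < 101
add 10: running sum 82 < 101
add 4: running sum 86 < 101
add 3: running sum 89 < 101
add 3: running sum 92 < 101
add 1: running sum 93 < 101
end 17: [10, 4, 7, 2, 5, 9, 3, 3, 8, 8, 11, 10, 4, 3, 3, 1, 11] sum 102, len 17
end 18: [10, 4, 7, 2, 5, 9, 3, 3, 8, 8, 11, 10, 4, 3, 3, 1, 11, 4] sum 106, len 18
end 19: [10, 4, 7, 2, 5, 9, 3, 3, 8, 8, 11, 10, 4, 3, 3, 1, 11, 4, 1] sum 107, len 19
Shortest qualifying length: 17.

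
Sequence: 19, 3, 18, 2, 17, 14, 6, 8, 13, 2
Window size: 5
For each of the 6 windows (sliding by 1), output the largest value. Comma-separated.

19, 18, 18, 17, 17, 14

Sliding a size-5 window across the 10 values:
(19, 3, 18, 2, 17) → max 19
(3, 18, 2, 17, 14) → max 18
(18, 2, 17, 14, 6) → max 18
(2, 17, 14, 6, 8) → max 17
(17, 14, 6, 8, 13) → max 17
(14, 6, 8, 13, 2) → max 14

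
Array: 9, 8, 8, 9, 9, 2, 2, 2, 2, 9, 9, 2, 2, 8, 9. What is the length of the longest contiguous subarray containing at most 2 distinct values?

[9] 1 distinct, len 1
[9, 8] 2 distinct, len 2
[9, 8, 8] 2 distinct, len 3
[9, 8, 8, 9] 2 distinct, len 4
[9, 8, 8, 9, 9] 2 distinct, len 5
[9, 9, 2] 2 distinct, len 3
[9, 9, 2, 2] 2 distinct, len 4
[9, 9, 2, 2, 2] 2 distinct, len 5
[9, 9, 2, 2, 2, 2] 2 distinct, len 6
[9, 9, 2, 2, 2, 2, 9] 2 distinct, len 7
[9, 9, 2, 2, 2, 2, 9, 9] 2 distinct, len 8
[9, 9, 2, 2, 2, 2, 9, 9, 2] 2 distinct, len 9
[9, 9, 2, 2, 2, 2, 9, 9, 2, 2] 2 distinct, len 10
[2, 2, 8] 2 distinct, len 3
[8, 9] 2 distinct, len 2
Longest length with ≤2 distinct: 10.

10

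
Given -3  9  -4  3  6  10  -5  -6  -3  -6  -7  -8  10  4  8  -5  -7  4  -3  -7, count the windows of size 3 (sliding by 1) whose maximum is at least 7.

10

(-3, 9, -4) → max 9  ≥ 7 ✓
(9, -4, 3) → max 9  ≥ 7 ✓
(-4, 3, 6) → max 6
(3, 6, 10) → max 10  ≥ 7 ✓
(6, 10, -5) → max 10  ≥ 7 ✓
(10, -5, -6) → max 10  ≥ 7 ✓
(-5, -6, -3) → max -3
(-6, -3, -6) → max -3
(-3, -6, -7) → max -3
(-6, -7, -8) → max -6
(-7, -8, 10) → max 10  ≥ 7 ✓
(-8, 10, 4) → max 10  ≥ 7 ✓
(10, 4, 8) → max 10  ≥ 7 ✓
(4, 8, -5) → max 8  ≥ 7 ✓
(8, -5, -7) → max 8  ≥ 7 ✓
(-5, -7, 4) → max 4
(-7, 4, -3) → max 4
(4, -3, -7) → max 4
10 windows satisfy the condition.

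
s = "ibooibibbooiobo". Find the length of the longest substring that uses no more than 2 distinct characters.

5

Extend right; when distinct count exceeds 2, shrink from the left:
[i] 1 distinct, len 1
[i, b] 2 distinct, len 2
[b, o] 2 distinct, len 2
[b, o, o] 2 distinct, len 3
[o, o, i] 2 distinct, len 3
[i, b] 2 distinct, len 2
[i, b, i] 2 distinct, len 3
[i, b, i, b] 2 distinct, len 4
[i, b, i, b, b] 2 distinct, len 5
[b, b, o] 2 distinct, len 3
[b, b, o, o] 2 distinct, len 4
[o, o, i] 2 distinct, len 3
[o, o, i, o] 2 distinct, len 4
[o, b] 2 distinct, len 2
[o, b, o] 2 distinct, len 3
Longest length with ≤2 distinct: 5.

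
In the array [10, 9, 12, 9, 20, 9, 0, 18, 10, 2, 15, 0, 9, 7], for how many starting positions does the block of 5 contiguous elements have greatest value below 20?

5

[10, 9, 12, 9, 20] → max 20
[9, 12, 9, 20, 9] → max 20
[12, 9, 20, 9, 0] → max 20
[9, 20, 9, 0, 18] → max 20
[20, 9, 0, 18, 10] → max 20
[9, 0, 18, 10, 2] → max 18  < 20 ✓
[0, 18, 10, 2, 15] → max 18  < 20 ✓
[18, 10, 2, 15, 0] → max 18  < 20 ✓
[10, 2, 15, 0, 9] → max 15  < 20 ✓
[2, 15, 0, 9, 7] → max 15  < 20 ✓
5 windows satisfy the condition.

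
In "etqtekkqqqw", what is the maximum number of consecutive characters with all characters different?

[e] len 1
[e, t] len 2
[e, t, q] len 3
[q, t] len 2
[q, t, e] len 3
[q, t, e, k] len 4
[k] len 1
[k, q] len 2
[q] len 1
[q] len 1
[q, w] len 2
Longest all-distinct length: 4.

4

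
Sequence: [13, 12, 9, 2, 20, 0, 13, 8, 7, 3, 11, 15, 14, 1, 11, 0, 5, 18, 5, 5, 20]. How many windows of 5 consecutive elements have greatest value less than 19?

11

(13, 12, 9, 2, 20) → max 20
(12, 9, 2, 20, 0) → max 20
(9, 2, 20, 0, 13) → max 20
(2, 20, 0, 13, 8) → max 20
(20, 0, 13, 8, 7) → max 20
(0, 13, 8, 7, 3) → max 13  < 19 ✓
(13, 8, 7, 3, 11) → max 13  < 19 ✓
(8, 7, 3, 11, 15) → max 15  < 19 ✓
(7, 3, 11, 15, 14) → max 15  < 19 ✓
(3, 11, 15, 14, 1) → max 15  < 19 ✓
(11, 15, 14, 1, 11) → max 15  < 19 ✓
(15, 14, 1, 11, 0) → max 15  < 19 ✓
(14, 1, 11, 0, 5) → max 14  < 19 ✓
(1, 11, 0, 5, 18) → max 18  < 19 ✓
(11, 0, 5, 18, 5) → max 18  < 19 ✓
(0, 5, 18, 5, 5) → max 18  < 19 ✓
(5, 18, 5, 5, 20) → max 20
11 windows satisfy the condition.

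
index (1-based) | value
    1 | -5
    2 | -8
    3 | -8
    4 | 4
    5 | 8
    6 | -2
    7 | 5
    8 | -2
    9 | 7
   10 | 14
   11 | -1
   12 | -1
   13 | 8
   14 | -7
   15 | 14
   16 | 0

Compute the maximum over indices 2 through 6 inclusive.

8

Elements at indices 2..6: -8, -8, 4, 8, -2
max(-8, -8, 4, 8, -2) = 8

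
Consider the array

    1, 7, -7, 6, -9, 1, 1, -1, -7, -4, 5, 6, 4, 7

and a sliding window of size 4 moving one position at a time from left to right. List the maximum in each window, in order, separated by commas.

[1, 7, -7, 6] → max 7
[7, -7, 6, -9] → max 7
[-7, 6, -9, 1] → max 6
[6, -9, 1, 1] → max 6
[-9, 1, 1, -1] → max 1
[1, 1, -1, -7] → max 1
[1, -1, -7, -4] → max 1
[-1, -7, -4, 5] → max 5
[-7, -4, 5, 6] → max 6
[-4, 5, 6, 4] → max 6
[5, 6, 4, 7] → max 7

7, 7, 6, 6, 1, 1, 1, 5, 6, 6, 7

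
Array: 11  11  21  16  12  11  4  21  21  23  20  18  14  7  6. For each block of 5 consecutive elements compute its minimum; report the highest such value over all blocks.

18

[11, 11, 21, 16, 12] → min 11
[11, 21, 16, 12, 11] → min 11
[21, 16, 12, 11, 4] → min 4
[16, 12, 11, 4, 21] → min 4
[12, 11, 4, 21, 21] → min 4
[11, 4, 21, 21, 23] → min 4
[4, 21, 21, 23, 20] → min 4
[21, 21, 23, 20, 18] → min 18
[21, 23, 20, 18, 14] → min 14
[23, 20, 18, 14, 7] → min 7
[20, 18, 14, 7, 6] → min 6
Highest of these is 18.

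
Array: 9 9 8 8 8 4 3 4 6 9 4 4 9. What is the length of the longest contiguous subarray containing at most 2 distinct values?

5

[9] 1 distinct, len 1
[9, 9] 1 distinct, len 2
[9, 9, 8] 2 distinct, len 3
[9, 9, 8, 8] 2 distinct, len 4
[9, 9, 8, 8, 8] 2 distinct, len 5
[8, 8, 8, 4] 2 distinct, len 4
[4, 3] 2 distinct, len 2
[4, 3, 4] 2 distinct, len 3
[4, 6] 2 distinct, len 2
[6, 9] 2 distinct, len 2
[9, 4] 2 distinct, len 2
[9, 4, 4] 2 distinct, len 3
[9, 4, 4, 9] 2 distinct, len 4
Longest length with ≤2 distinct: 5.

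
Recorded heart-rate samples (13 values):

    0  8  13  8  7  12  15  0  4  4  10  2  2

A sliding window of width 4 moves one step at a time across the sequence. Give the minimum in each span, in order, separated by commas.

[0, 8, 13, 8] → min 0
[8, 13, 8, 7] → min 7
[13, 8, 7, 12] → min 7
[8, 7, 12, 15] → min 7
[7, 12, 15, 0] → min 0
[12, 15, 0, 4] → min 0
[15, 0, 4, 4] → min 0
[0, 4, 4, 10] → min 0
[4, 4, 10, 2] → min 2
[4, 10, 2, 2] → min 2

0, 7, 7, 7, 0, 0, 0, 0, 2, 2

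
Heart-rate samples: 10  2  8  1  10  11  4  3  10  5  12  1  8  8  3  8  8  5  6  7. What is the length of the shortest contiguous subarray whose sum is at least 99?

Extend right; whenever the sum reaches 99, record the length and shrink from the left:
add 10: running sum 10 < 99
add 2: running sum 12 < 99
add 8: running sum 20 < 99
add 1: running sum 21 < 99
add 10: running sum 31 < 99
add 11: running sum 42 < 99
add 4: running sum 46 < 99
add 3: running sum 49 < 99
add 10: running sum 59 < 99
add 5: running sum 64 < 99
add 12: running sum 76 < 99
add 1: running sum 77 < 99
add 8: running sum 85 < 99
add 8: running sum 93 < 99
add 3: running sum 96 < 99
add 8: shortest ending here [10, 2, 8, 1, 10, 11, 4, 3, 10, 5, 12, 1, 8, 8, 3, 8] sum 104, len 16
add 8: shortest ending here [8, 1, 10, 11, 4, 3, 10, 5, 12, 1, 8, 8, 3, 8, 8] sum 100, len 15
add 5: shortest ending here [8, 1, 10, 11, 4, 3, 10, 5, 12, 1, 8, 8, 3, 8, 8, 5] sum 105, len 16
add 6: shortest ending here [10, 11, 4, 3, 10, 5, 12, 1, 8, 8, 3, 8, 8, 5, 6] sum 102, len 15
add 7: shortest ending here [11, 4, 3, 10, 5, 12, 1, 8, 8, 3, 8, 8, 5, 6, 7] sum 99, len 15
Shortest qualifying length: 15.

15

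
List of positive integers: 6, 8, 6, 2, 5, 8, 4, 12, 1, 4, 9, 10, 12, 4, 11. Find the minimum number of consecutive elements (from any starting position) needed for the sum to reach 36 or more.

add 6: running sum 6 < 36
add 8: running sum 14 < 36
add 6: running sum 20 < 36
add 2: running sum 22 < 36
add 5: running sum 27 < 36
add 8: running sum 35 < 36
add 4: shortest ending here [6, 8, 6, 2, 5, 8, 4] sum 39, len 7
add 12: shortest ending here [6, 2, 5, 8, 4, 12] sum 37, len 6
add 1: shortest ending here [6, 2, 5, 8, 4, 12, 1] sum 38, len 7
add 4: shortest ending here [2, 5, 8, 4, 12, 1, 4] sum 36, len 7
add 9: shortest ending here [8, 4, 12, 1, 4, 9] sum 38, len 6
add 10: shortest ending here [12, 1, 4, 9, 10] sum 36, len 5
add 12: shortest ending here [1, 4, 9, 10, 12] sum 36, len 5
add 4: shortest ending here [4, 9, 10, 12, 4] sum 39, len 5
add 11: shortest ending here [10, 12, 4, 11] sum 37, len 4
Shortest qualifying length: 4.

4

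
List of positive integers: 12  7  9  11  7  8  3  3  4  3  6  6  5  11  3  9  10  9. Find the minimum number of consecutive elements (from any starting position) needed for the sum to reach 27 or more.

add 12: running sum 12 < 27
add 7: running sum 19 < 27
add 9: shortest ending here [12, 7, 9] sum 28, len 3
add 11: shortest ending here [7, 9, 11] sum 27, len 3
add 7: shortest ending here [9, 11, 7] sum 27, len 3
add 8: shortest ending here [9, 11, 7, 8] sum 35, len 4
add 3: shortest ending here [11, 7, 8, 3] sum 29, len 4
add 3: shortest ending here [11, 7, 8, 3, 3] sum 32, len 5
add 4: shortest ending here [11, 7, 8, 3, 3, 4] sum 36, len 6
add 3: shortest ending here [7, 8, 3, 3, 4, 3] sum 28, len 6
add 6: shortest ending here [8, 3, 3, 4, 3, 6] sum 27, len 6
add 6: shortest ending here [8, 3, 3, 4, 3, 6, 6] sum 33, len 7
add 5: shortest ending here [3, 4, 3, 6, 6, 5] sum 27, len 6
add 11: shortest ending here [6, 6, 5, 11] sum 28, len 4
add 3: shortest ending here [6, 6, 5, 11, 3] sum 31, len 5
add 9: shortest ending here [5, 11, 3, 9] sum 28, len 4
add 10: shortest ending here [11, 3, 9, 10] sum 33, len 4
add 9: shortest ending here [9, 10, 9] sum 28, len 3
Shortest qualifying length: 3.

3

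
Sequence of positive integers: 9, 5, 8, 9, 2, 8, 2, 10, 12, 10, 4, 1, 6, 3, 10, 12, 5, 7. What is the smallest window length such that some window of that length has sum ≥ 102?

add 9: running sum 9 < 102
add 5: running sum 14 < 102
add 8: running sum 22 < 102
add 9: running sum 31 < 102
add 2: running sum 33 < 102
add 8: running sum 41 < 102
add 2: running sum 43 < 102
add 10: running sum 53 < 102
add 12: running sum 65 < 102
add 10: running sum 75 < 102
add 4: running sum 79 < 102
add 1: running sum 80 < 102
add 6: running sum 86 < 102
add 3: running sum 89 < 102
add 10: running sum 99 < 102
end 15: [5, 8, 9, 2, 8, 2, 10, 12, 10, 4, 1, 6, 3, 10, 12] sum 102, len 15
end 16: [8, 9, 2, 8, 2, 10, 12, 10, 4, 1, 6, 3, 10, 12, 5] sum 102, len 15
end 17: [8, 9, 2, 8, 2, 10, 12, 10, 4, 1, 6, 3, 10, 12, 5, 7] sum 109, len 16
Shortest qualifying length: 15.

15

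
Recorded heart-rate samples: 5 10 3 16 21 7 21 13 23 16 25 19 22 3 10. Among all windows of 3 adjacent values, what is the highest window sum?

66

Each size-3 window and its sum:
(5, 10, 3) → sum 18
(10, 3, 16) → sum 29
(3, 16, 21) → sum 40
(16, 21, 7) → sum 44
(21, 7, 21) → sum 49
(7, 21, 13) → sum 41
(21, 13, 23) → sum 57
(13, 23, 16) → sum 52
(23, 16, 25) → sum 64
(16, 25, 19) → sum 60
(25, 19, 22) → sum 66
(19, 22, 3) → sum 44
(22, 3, 10) → sum 35
Highest of these is 66.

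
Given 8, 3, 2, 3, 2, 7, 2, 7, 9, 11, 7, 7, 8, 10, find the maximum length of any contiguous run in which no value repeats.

4

add 8: [8] len 1
add 3: [8, 3] len 2
add 2: [8, 3, 2] len 3
add 3 (repeat 3, move left end past it): [2, 3] len 2
add 2 (repeat 2, move left end past it): [3, 2] len 2
add 7: [3, 2, 7] len 3
add 2 (repeat 2, move left end past it): [7, 2] len 2
add 7 (repeat 7, move left end past it): [2, 7] len 2
add 9: [2, 7, 9] len 3
add 11: [2, 7, 9, 11] len 4
add 7 (repeat 7, move left end past it): [9, 11, 7] len 3
add 7 (repeat 7, move left end past it): [7] len 1
add 8: [7, 8] len 2
add 10: [7, 8, 10] len 3
Longest all-distinct length: 4.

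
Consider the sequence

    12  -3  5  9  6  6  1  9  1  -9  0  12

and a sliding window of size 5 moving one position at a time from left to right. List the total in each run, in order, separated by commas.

29, 23, 27, 31, 23, 8, 2, 13

12 -3 5 9 6 → sum 29
-3 5 9 6 6 → sum 23
5 9 6 6 1 → sum 27
9 6 6 1 9 → sum 31
6 6 1 9 1 → sum 23
6 1 9 1 -9 → sum 8
1 9 1 -9 0 → sum 2
9 1 -9 0 12 → sum 13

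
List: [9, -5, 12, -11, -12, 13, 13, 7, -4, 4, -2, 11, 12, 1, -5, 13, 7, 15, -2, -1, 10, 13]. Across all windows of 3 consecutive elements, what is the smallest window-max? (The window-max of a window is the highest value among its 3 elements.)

[9, -5, 12] → max 12
[-5, 12, -11] → max 12
[12, -11, -12] → max 12
[-11, -12, 13] → max 13
[-12, 13, 13] → max 13
[13, 13, 7] → max 13
[13, 7, -4] → max 13
[7, -4, 4] → max 7
[-4, 4, -2] → max 4
[4, -2, 11] → max 11
[-2, 11, 12] → max 12
[11, 12, 1] → max 12
[12, 1, -5] → max 12
[1, -5, 13] → max 13
[-5, 13, 7] → max 13
[13, 7, 15] → max 15
[7, 15, -2] → max 15
[15, -2, -1] → max 15
[-2, -1, 10] → max 10
[-1, 10, 13] → max 13
Smallest of these is 4.

4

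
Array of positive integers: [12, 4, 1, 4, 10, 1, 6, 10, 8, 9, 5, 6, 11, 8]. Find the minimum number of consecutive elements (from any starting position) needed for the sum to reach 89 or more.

14

add 12: running sum 12 < 89
add 4: running sum 16 < 89
add 1: running sum 17 < 89
add 4: running sum 21 < 89
add 10: running sum 31 < 89
add 1: running sum 32 < 89
add 6: running sum 38 < 89
add 10: running sum 48 < 89
add 8: running sum 56 < 89
add 9: running sum 65 < 89
add 5: running sum 70 < 89
add 6: running sum 76 < 89
add 11: running sum 87 < 89
end 13: [12, 4, 1, 4, 10, 1, 6, 10, 8, 9, 5, 6, 11, 8] sum 95, len 14
Shortest qualifying length: 14.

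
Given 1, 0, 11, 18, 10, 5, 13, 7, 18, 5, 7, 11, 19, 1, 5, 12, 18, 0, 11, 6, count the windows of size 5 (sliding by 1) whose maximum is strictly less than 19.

1 0 11 18 10 → max 18  < 19 ✓
0 11 18 10 5 → max 18  < 19 ✓
11 18 10 5 13 → max 18  < 19 ✓
18 10 5 13 7 → max 18  < 19 ✓
10 5 13 7 18 → max 18  < 19 ✓
5 13 7 18 5 → max 18  < 19 ✓
13 7 18 5 7 → max 18  < 19 ✓
7 18 5 7 11 → max 18  < 19 ✓
18 5 7 11 19 → max 19
5 7 11 19 1 → max 19
7 11 19 1 5 → max 19
11 19 1 5 12 → max 19
19 1 5 12 18 → max 19
1 5 12 18 0 → max 18  < 19 ✓
5 12 18 0 11 → max 18  < 19 ✓
12 18 0 11 6 → max 18  < 19 ✓
11 windows satisfy the condition.

11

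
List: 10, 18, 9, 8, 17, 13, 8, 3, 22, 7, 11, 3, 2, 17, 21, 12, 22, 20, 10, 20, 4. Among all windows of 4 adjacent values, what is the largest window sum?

75

[10, 18, 9, 8] → sum 45
[18, 9, 8, 17] → sum 52
[9, 8, 17, 13] → sum 47
[8, 17, 13, 8] → sum 46
[17, 13, 8, 3] → sum 41
[13, 8, 3, 22] → sum 46
[8, 3, 22, 7] → sum 40
[3, 22, 7, 11] → sum 43
[22, 7, 11, 3] → sum 43
[7, 11, 3, 2] → sum 23
[11, 3, 2, 17] → sum 33
[3, 2, 17, 21] → sum 43
[2, 17, 21, 12] → sum 52
[17, 21, 12, 22] → sum 72
[21, 12, 22, 20] → sum 75
[12, 22, 20, 10] → sum 64
[22, 20, 10, 20] → sum 72
[20, 10, 20, 4] → sum 54
Largest of these is 75.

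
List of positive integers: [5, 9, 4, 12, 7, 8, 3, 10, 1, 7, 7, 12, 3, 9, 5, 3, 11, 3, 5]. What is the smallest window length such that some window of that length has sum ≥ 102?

15

add 5: running sum 5 < 102
add 9: running sum 14 < 102
add 4: running sum 18 < 102
add 12: running sum 30 < 102
add 7: running sum 37 < 102
add 8: running sum 45 < 102
add 3: running sum 48 < 102
add 10: running sum 58 < 102
add 1: running sum 59 < 102
add 7: running sum 66 < 102
add 7: running sum 73 < 102
add 12: running sum 85 < 102
add 3: running sum 88 < 102
add 9: running sum 97 < 102
add 5: shortest ending here [5, 9, 4, 12, 7, 8, 3, 10, 1, 7, 7, 12, 3, 9, 5] sum 102, len 15
add 3: shortest ending here [5, 9, 4, 12, 7, 8, 3, 10, 1, 7, 7, 12, 3, 9, 5, 3] sum 105, len 16
add 11: shortest ending here [4, 12, 7, 8, 3, 10, 1, 7, 7, 12, 3, 9, 5, 3, 11] sum 102, len 15
add 3: shortest ending here [4, 12, 7, 8, 3, 10, 1, 7, 7, 12, 3, 9, 5, 3, 11, 3] sum 105, len 16
add 5: shortest ending here [12, 7, 8, 3, 10, 1, 7, 7, 12, 3, 9, 5, 3, 11, 3, 5] sum 106, len 16
Shortest qualifying length: 15.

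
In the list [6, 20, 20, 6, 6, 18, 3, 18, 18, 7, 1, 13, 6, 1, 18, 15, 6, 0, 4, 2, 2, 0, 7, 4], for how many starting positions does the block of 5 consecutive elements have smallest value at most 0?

[6, 20, 20, 6, 6] → min 6
[20, 20, 6, 6, 18] → min 6
[20, 6, 6, 18, 3] → min 3
[6, 6, 18, 3, 18] → min 3
[6, 18, 3, 18, 18] → min 3
[18, 3, 18, 18, 7] → min 3
[3, 18, 18, 7, 1] → min 1
[18, 18, 7, 1, 13] → min 1
[18, 7, 1, 13, 6] → min 1
[7, 1, 13, 6, 1] → min 1
[1, 13, 6, 1, 18] → min 1
[13, 6, 1, 18, 15] → min 1
[6, 1, 18, 15, 6] → min 1
[1, 18, 15, 6, 0] → min 0  ≤ 0 ✓
[18, 15, 6, 0, 4] → min 0  ≤ 0 ✓
[15, 6, 0, 4, 2] → min 0  ≤ 0 ✓
[6, 0, 4, 2, 2] → min 0  ≤ 0 ✓
[0, 4, 2, 2, 0] → min 0  ≤ 0 ✓
[4, 2, 2, 0, 7] → min 0  ≤ 0 ✓
[2, 2, 0, 7, 4] → min 0  ≤ 0 ✓
7 windows satisfy the condition.

7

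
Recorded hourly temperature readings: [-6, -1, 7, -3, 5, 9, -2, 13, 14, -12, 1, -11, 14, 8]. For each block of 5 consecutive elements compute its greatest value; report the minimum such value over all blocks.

7

Window maxs for each of the 10 positions:
-6 -1 7 -3 5 → max 7
-1 7 -3 5 9 → max 9
7 -3 5 9 -2 → max 9
-3 5 9 -2 13 → max 13
5 9 -2 13 14 → max 14
9 -2 13 14 -12 → max 14
-2 13 14 -12 1 → max 14
13 14 -12 1 -11 → max 14
14 -12 1 -11 14 → max 14
-12 1 -11 14 8 → max 14
Minimum of these is 7.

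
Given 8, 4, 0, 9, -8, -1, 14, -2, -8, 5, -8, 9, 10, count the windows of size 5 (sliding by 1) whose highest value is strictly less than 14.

[8, 4, 0, 9, -8] → max 9  < 14 ✓
[4, 0, 9, -8, -1] → max 9  < 14 ✓
[0, 9, -8, -1, 14] → max 14
[9, -8, -1, 14, -2] → max 14
[-8, -1, 14, -2, -8] → max 14
[-1, 14, -2, -8, 5] → max 14
[14, -2, -8, 5, -8] → max 14
[-2, -8, 5, -8, 9] → max 9  < 14 ✓
[-8, 5, -8, 9, 10] → max 10  < 14 ✓
4 windows satisfy the condition.

4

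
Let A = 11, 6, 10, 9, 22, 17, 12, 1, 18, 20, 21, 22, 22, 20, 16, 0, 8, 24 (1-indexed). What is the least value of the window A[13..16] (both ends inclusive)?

Elements at indices 13..16: 22, 20, 16, 0
min(22, 20, 16, 0) = 0

0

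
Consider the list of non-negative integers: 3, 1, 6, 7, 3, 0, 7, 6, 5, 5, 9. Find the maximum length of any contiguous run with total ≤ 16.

4

→ 3: sum 3, len 1
→ 1: sum 4, len 2
→ 6: sum 10, len 3
→ 7 (dropped 3): sum 14, len 3
→ 3 (dropped 1): sum 16, len 3
→ 0: sum 16, len 4
→ 7 (dropped 6, 7): sum 10, len 3
→ 6: sum 16, len 4
→ 5 (dropped 3, 0, 7): sum 11, len 2
→ 5: sum 16, len 3
→ 9 (dropped 6, 5): sum 14, len 2
Longest length seen: 4.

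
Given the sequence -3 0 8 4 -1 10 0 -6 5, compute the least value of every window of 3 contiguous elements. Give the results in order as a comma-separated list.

-3, 0, -1, -1, -1, -6, -6

-3 0 8 → min -3
0 8 4 → min 0
8 4 -1 → min -1
4 -1 10 → min -1
-1 10 0 → min -1
10 0 -6 → min -6
0 -6 5 → min -6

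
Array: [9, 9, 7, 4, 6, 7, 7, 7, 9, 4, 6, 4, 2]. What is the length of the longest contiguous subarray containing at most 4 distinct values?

[9] 1 distinct, len 1
[9, 9] 1 distinct, len 2
[9, 9, 7] 2 distinct, len 3
[9, 9, 7, 4] 3 distinct, len 4
[9, 9, 7, 4, 6] 4 distinct, len 5
[9, 9, 7, 4, 6, 7] 4 distinct, len 6
[9, 9, 7, 4, 6, 7, 7] 4 distinct, len 7
[9, 9, 7, 4, 6, 7, 7, 7] 4 distinct, len 8
[9, 9, 7, 4, 6, 7, 7, 7, 9] 4 distinct, len 9
[9, 9, 7, 4, 6, 7, 7, 7, 9, 4] 4 distinct, len 10
[9, 9, 7, 4, 6, 7, 7, 7, 9, 4, 6] 4 distinct, len 11
[9, 9, 7, 4, 6, 7, 7, 7, 9, 4, 6, 4] 4 distinct, len 12
[9, 4, 6, 4, 2] 4 distinct, len 5
Longest length with ≤4 distinct: 12.

12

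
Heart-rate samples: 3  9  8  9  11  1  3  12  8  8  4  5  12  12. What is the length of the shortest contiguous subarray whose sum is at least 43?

add 3: running sum 3 < 43
add 9: running sum 12 < 43
add 8: running sum 20 < 43
add 9: running sum 29 < 43
add 11: running sum 40 < 43
add 1: running sum 41 < 43
end 6: [3, 9, 8, 9, 11, 1, 3] sum 44, len 7
end 7: [8, 9, 11, 1, 3, 12] sum 44, len 6
end 8: [9, 11, 1, 3, 12, 8] sum 44, len 6
end 9: [11, 1, 3, 12, 8, 8] sum 43, len 6
end 10: [11, 1, 3, 12, 8, 8, 4] sum 47, len 7
end 11: [11, 1, 3, 12, 8, 8, 4, 5] sum 52, len 8
end 12: [12, 8, 8, 4, 5, 12] sum 49, len 6
end 13: [8, 8, 4, 5, 12, 12] sum 49, len 6
Shortest qualifying length: 6.

6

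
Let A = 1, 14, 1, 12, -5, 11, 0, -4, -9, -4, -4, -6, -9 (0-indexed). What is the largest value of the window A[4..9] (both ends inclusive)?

11

Elements at indices 4..9: -5, 11, 0, -4, -9, -4
max(-5, 11, 0, -4, -9, -4) = 11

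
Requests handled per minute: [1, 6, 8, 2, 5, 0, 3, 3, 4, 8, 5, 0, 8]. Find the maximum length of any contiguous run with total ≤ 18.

6

→ 1: sum 1, len 1
→ 6: sum 7, len 2
→ 8: sum 15, len 3
→ 2: sum 17, len 4
→ 5 (dropped 1, 6): sum 15, len 3
→ 0: sum 15, len 4
→ 3: sum 18, len 5
→ 3 (dropped 8): sum 13, len 5
→ 4: sum 17, len 6
→ 8 (dropped 2, 5): sum 18, len 5
→ 5 (dropped 0, 3, 3): sum 17, len 3
→ 0: sum 17, len 4
→ 8 (dropped 4, 8): sum 13, len 3
Longest length seen: 6.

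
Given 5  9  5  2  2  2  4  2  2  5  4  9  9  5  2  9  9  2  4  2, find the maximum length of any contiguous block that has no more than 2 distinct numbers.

6

[5] 1 distinct, len 1
[5, 9] 2 distinct, len 2
[5, 9, 5] 2 distinct, len 3
[5, 2] 2 distinct, len 2
[5, 2, 2] 2 distinct, len 3
[5, 2, 2, 2] 2 distinct, len 4
[2, 2, 2, 4] 2 distinct, len 4
[2, 2, 2, 4, 2] 2 distinct, len 5
[2, 2, 2, 4, 2, 2] 2 distinct, len 6
[2, 2, 5] 2 distinct, len 3
[5, 4] 2 distinct, len 2
[4, 9] 2 distinct, len 2
[4, 9, 9] 2 distinct, len 3
[9, 9, 5] 2 distinct, len 3
[5, 2] 2 distinct, len 2
[2, 9] 2 distinct, len 2
[2, 9, 9] 2 distinct, len 3
[2, 9, 9, 2] 2 distinct, len 4
[2, 4] 2 distinct, len 2
[2, 4, 2] 2 distinct, len 3
Longest length with ≤2 distinct: 6.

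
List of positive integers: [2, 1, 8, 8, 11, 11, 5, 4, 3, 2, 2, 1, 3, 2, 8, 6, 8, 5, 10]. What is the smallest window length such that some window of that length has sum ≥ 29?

3

add 2: running sum 2 < 29
add 1: running sum 3 < 29
add 8: running sum 11 < 29
add 8: running sum 19 < 29
end 4: [2, 1, 8, 8, 11] sum 30, len 5
end 5: [8, 11, 11] sum 30, len 3
end 6: [8, 11, 11, 5] sum 35, len 4
end 7: [11, 11, 5, 4] sum 31, len 4
end 8: [11, 11, 5, 4, 3] sum 34, len 5
end 9: [11, 11, 5, 4, 3, 2] sum 36, len 6
end 10: [11, 11, 5, 4, 3, 2, 2] sum 38, len 7
end 11: [11, 11, 5, 4, 3, 2, 2, 1] sum 39, len 8
end 12: [11, 5, 4, 3, 2, 2, 1, 3] sum 31, len 8
end 13: [11, 5, 4, 3, 2, 2, 1, 3, 2] sum 33, len 9
end 14: [5, 4, 3, 2, 2, 1, 3, 2, 8] sum 30, len 9
end 15: [4, 3, 2, 2, 1, 3, 2, 8, 6] sum 31, len 9
end 16: [2, 1, 3, 2, 8, 6, 8] sum 30, len 7
end 17: [2, 8, 6, 8, 5] sum 29, len 5
end 18: [6, 8, 5, 10] sum 29, len 4
Shortest qualifying length: 3.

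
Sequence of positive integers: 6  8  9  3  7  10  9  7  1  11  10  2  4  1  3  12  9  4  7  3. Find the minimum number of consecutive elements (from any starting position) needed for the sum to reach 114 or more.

18

add 6: running sum 6 < 114
add 8: running sum 14 < 114
add 9: running sum 23 < 114
add 3: running sum 26 < 114
add 7: running sum 33 < 114
add 10: running sum 43 < 114
add 9: running sum 52 < 114
add 7: running sum 59 < 114
add 1: running sum 60 < 114
add 11: running sum 71 < 114
add 10: running sum 81 < 114
add 2: running sum 83 < 114
add 4: running sum 87 < 114
add 1: running sum 88 < 114
add 3: running sum 91 < 114
add 12: running sum 103 < 114
add 9: running sum 112 < 114
add 4: shortest ending here [6, 8, 9, 3, 7, 10, 9, 7, 1, 11, 10, 2, 4, 1, 3, 12, 9, 4] sum 116, len 18
add 7: shortest ending here [8, 9, 3, 7, 10, 9, 7, 1, 11, 10, 2, 4, 1, 3, 12, 9, 4, 7] sum 117, len 18
add 3: shortest ending here [8, 9, 3, 7, 10, 9, 7, 1, 11, 10, 2, 4, 1, 3, 12, 9, 4, 7, 3] sum 120, len 19
Shortest qualifying length: 18.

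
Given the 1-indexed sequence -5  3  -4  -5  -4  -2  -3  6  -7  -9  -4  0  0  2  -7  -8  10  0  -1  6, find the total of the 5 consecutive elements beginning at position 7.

Elements at indices 7..11: -3, 6, -7, -9, -4
sum(-3, 6, -7, -9, -4) = -17

-17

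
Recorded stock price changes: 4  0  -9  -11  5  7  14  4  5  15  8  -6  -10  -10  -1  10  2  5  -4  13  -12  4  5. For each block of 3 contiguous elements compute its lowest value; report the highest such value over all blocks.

[4, 0, -9] → min -9
[0, -9, -11] → min -11
[-9, -11, 5] → min -11
[-11, 5, 7] → min -11
[5, 7, 14] → min 5
[7, 14, 4] → min 4
[14, 4, 5] → min 4
[4, 5, 15] → min 4
[5, 15, 8] → min 5
[15, 8, -6] → min -6
[8, -6, -10] → min -10
[-6, -10, -10] → min -10
[-10, -10, -1] → min -10
[-10, -1, 10] → min -10
[-1, 10, 2] → min -1
[10, 2, 5] → min 2
[2, 5, -4] → min -4
[5, -4, 13] → min -4
[-4, 13, -12] → min -12
[13, -12, 4] → min -12
[-12, 4, 5] → min -12
Highest of these is 5.

5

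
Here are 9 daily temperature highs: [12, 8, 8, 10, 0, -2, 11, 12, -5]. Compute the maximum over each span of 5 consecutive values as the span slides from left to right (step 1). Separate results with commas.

12, 10, 11, 12, 12

Sliding a size-5 window across the 9 values:
(12, 8, 8, 10, 0) → max 12
(8, 8, 10, 0, -2) → max 10
(8, 10, 0, -2, 11) → max 11
(10, 0, -2, 11, 12) → max 12
(0, -2, 11, 12, -5) → max 12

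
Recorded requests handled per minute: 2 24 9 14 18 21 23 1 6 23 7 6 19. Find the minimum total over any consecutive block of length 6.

(2, 24, 9, 14, 18, 21) → sum 88
(24, 9, 14, 18, 21, 23) → sum 109
(9, 14, 18, 21, 23, 1) → sum 86
(14, 18, 21, 23, 1, 6) → sum 83
(18, 21, 23, 1, 6, 23) → sum 92
(21, 23, 1, 6, 23, 7) → sum 81
(23, 1, 6, 23, 7, 6) → sum 66
(1, 6, 23, 7, 6, 19) → sum 62
Minimum of these is 62.

62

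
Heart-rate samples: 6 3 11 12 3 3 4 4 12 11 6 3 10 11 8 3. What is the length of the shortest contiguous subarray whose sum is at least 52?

6

add 6: running sum 6 < 52
add 3: running sum 9 < 52
add 11: running sum 20 < 52
add 12: running sum 32 < 52
add 3: running sum 35 < 52
add 3: running sum 38 < 52
add 4: running sum 42 < 52
add 4: running sum 46 < 52
end 8: [3, 11, 12, 3, 3, 4, 4, 12] sum 52, len 8
end 9: [11, 12, 3, 3, 4, 4, 12, 11] sum 60, len 8
end 10: [12, 3, 3, 4, 4, 12, 11, 6] sum 55, len 8
end 11: [12, 3, 3, 4, 4, 12, 11, 6, 3] sum 58, len 9
end 12: [3, 4, 4, 12, 11, 6, 3, 10] sum 53, len 8
end 13: [12, 11, 6, 3, 10, 11] sum 53, len 6
end 14: [12, 11, 6, 3, 10, 11, 8] sum 61, len 7
end 15: [11, 6, 3, 10, 11, 8, 3] sum 52, len 7
Shortest qualifying length: 6.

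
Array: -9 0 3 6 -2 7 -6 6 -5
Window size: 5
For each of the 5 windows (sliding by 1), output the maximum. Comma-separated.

Sliding a size-5 window across the 9 values:
(-9, 0, 3, 6, -2) → max 6
(0, 3, 6, -2, 7) → max 7
(3, 6, -2, 7, -6) → max 7
(6, -2, 7, -6, 6) → max 7
(-2, 7, -6, 6, -5) → max 7

6, 7, 7, 7, 7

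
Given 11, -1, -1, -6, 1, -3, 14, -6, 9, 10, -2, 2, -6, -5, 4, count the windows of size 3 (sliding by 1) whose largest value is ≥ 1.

12

11 -1 -1 → max 11  ≥ 1 ✓
-1 -1 -6 → max -1
-1 -6 1 → max 1  ≥ 1 ✓
-6 1 -3 → max 1  ≥ 1 ✓
1 -3 14 → max 14  ≥ 1 ✓
-3 14 -6 → max 14  ≥ 1 ✓
14 -6 9 → max 14  ≥ 1 ✓
-6 9 10 → max 10  ≥ 1 ✓
9 10 -2 → max 10  ≥ 1 ✓
10 -2 2 → max 10  ≥ 1 ✓
-2 2 -6 → max 2  ≥ 1 ✓
2 -6 -5 → max 2  ≥ 1 ✓
-6 -5 4 → max 4  ≥ 1 ✓
12 windows satisfy the condition.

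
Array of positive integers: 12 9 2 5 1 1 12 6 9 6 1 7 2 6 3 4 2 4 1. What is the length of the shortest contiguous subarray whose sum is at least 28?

add 12: running sum 12 < 28
add 9: running sum 21 < 28
add 2: running sum 23 < 28
add 5: shortest ending here [12, 9, 2, 5] sum 28, len 4
add 1: shortest ending here [12, 9, 2, 5, 1] sum 29, len 5
add 1: shortest ending here [12, 9, 2, 5, 1, 1] sum 30, len 6
add 12: shortest ending here [9, 2, 5, 1, 1, 12] sum 30, len 6
add 6: shortest ending here [9, 2, 5, 1, 1, 12, 6] sum 36, len 7
add 9: shortest ending here [1, 12, 6, 9] sum 28, len 4
add 6: shortest ending here [12, 6, 9, 6] sum 33, len 4
add 1: shortest ending here [12, 6, 9, 6, 1] sum 34, len 5
add 7: shortest ending here [6, 9, 6, 1, 7] sum 29, len 5
add 2: shortest ending here [6, 9, 6, 1, 7, 2] sum 31, len 6
add 6: shortest ending here [9, 6, 1, 7, 2, 6] sum 31, len 6
add 3: shortest ending here [9, 6, 1, 7, 2, 6, 3] sum 34, len 7
add 4: shortest ending here [6, 1, 7, 2, 6, 3, 4] sum 29, len 7
add 2: shortest ending here [6, 1, 7, 2, 6, 3, 4, 2] sum 31, len 8
add 4: shortest ending here [7, 2, 6, 3, 4, 2, 4] sum 28, len 7
add 1: shortest ending here [7, 2, 6, 3, 4, 2, 4, 1] sum 29, len 8
Shortest qualifying length: 4.

4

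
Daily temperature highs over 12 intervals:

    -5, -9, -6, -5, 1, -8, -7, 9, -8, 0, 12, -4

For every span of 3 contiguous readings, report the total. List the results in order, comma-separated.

Sliding a size-3 window across the 12 values:
(-5, -9, -6) → sum -20
(-9, -6, -5) → sum -20
(-6, -5, 1) → sum -10
(-5, 1, -8) → sum -12
(1, -8, -7) → sum -14
(-8, -7, 9) → sum -6
(-7, 9, -8) → sum -6
(9, -8, 0) → sum 1
(-8, 0, 12) → sum 4
(0, 12, -4) → sum 8

-20, -20, -10, -12, -14, -6, -6, 1, 4, 8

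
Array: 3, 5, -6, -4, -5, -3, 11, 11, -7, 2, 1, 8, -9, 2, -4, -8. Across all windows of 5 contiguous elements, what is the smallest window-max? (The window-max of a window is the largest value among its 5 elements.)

5

Each size-5 window and its max:
3 5 -6 -4 -5 → max 5
5 -6 -4 -5 -3 → max 5
-6 -4 -5 -3 11 → max 11
-4 -5 -3 11 11 → max 11
-5 -3 11 11 -7 → max 11
-3 11 11 -7 2 → max 11
11 11 -7 2 1 → max 11
11 -7 2 1 8 → max 11
-7 2 1 8 -9 → max 8
2 1 8 -9 2 → max 8
1 8 -9 2 -4 → max 8
8 -9 2 -4 -8 → max 8
Smallest of these is 5.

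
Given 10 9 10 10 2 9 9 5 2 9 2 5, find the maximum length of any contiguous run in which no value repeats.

[10] len 1
[10, 9] len 2
[9, 10] len 2
[10] len 1
[10, 2] len 2
[10, 2, 9] len 3
[9] len 1
[9, 5] len 2
[9, 5, 2] len 3
[5, 2, 9] len 3
[9, 2] len 2
[9, 2, 5] len 3
Longest all-distinct length: 3.

3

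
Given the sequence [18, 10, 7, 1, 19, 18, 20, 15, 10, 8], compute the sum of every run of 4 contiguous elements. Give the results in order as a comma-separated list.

[18, 10, 7, 1] → sum 36
[10, 7, 1, 19] → sum 37
[7, 1, 19, 18] → sum 45
[1, 19, 18, 20] → sum 58
[19, 18, 20, 15] → sum 72
[18, 20, 15, 10] → sum 63
[20, 15, 10, 8] → sum 53

36, 37, 45, 58, 72, 63, 53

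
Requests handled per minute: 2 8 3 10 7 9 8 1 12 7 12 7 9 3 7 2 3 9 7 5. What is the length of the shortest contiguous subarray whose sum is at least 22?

Extend right; whenever the sum reaches 22, record the length and shrink from the left:
add 2: running sum 2 < 22
add 8: running sum 10 < 22
add 3: running sum 13 < 22
add 10: shortest ending here [2, 8, 3, 10] sum 23, len 4
add 7: shortest ending here [8, 3, 10, 7] sum 28, len 4
add 9: shortest ending here [10, 7, 9] sum 26, len 3
add 8: shortest ending here [7, 9, 8] sum 24, len 3
add 1: shortest ending here [7, 9, 8, 1] sum 25, len 4
add 12: shortest ending here [9, 8, 1, 12] sum 30, len 4
add 7: shortest ending here [8, 1, 12, 7] sum 28, len 4
add 12: shortest ending here [12, 7, 12] sum 31, len 3
add 7: shortest ending here [7, 12, 7] sum 26, len 3
add 9: shortest ending here [12, 7, 9] sum 28, len 3
add 3: shortest ending here [12, 7, 9, 3] sum 31, len 4
add 7: shortest ending here [7, 9, 3, 7] sum 26, len 4
add 2: shortest ending here [7, 9, 3, 7, 2] sum 28, len 5
add 3: shortest ending here [9, 3, 7, 2, 3] sum 24, len 5
add 9: shortest ending here [3, 7, 2, 3, 9] sum 24, len 5
add 7: shortest ending here [7, 2, 3, 9, 7] sum 28, len 5
add 5: shortest ending here [3, 9, 7, 5] sum 24, len 4
Shortest qualifying length: 3.

3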